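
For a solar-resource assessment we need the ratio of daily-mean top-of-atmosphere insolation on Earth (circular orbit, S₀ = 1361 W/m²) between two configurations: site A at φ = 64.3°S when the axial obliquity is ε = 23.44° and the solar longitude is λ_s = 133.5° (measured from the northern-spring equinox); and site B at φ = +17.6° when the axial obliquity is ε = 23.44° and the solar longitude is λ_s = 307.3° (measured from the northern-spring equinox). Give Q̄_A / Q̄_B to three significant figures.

— Configuration A (φ=-64.3°):
Solar declination: sin δ = sin ε · sin λ_s = sin 23.44° × sin 133.5° = 0.28855, so δ = +16.771°.
cos H₀ = −tan(-64.3°) tan(+16.771°) = 0.6262, H₀ = 0.8941 rad.
Bracket: H₀ sin φ sin δ + cos φ cos δ sin H₀ = 0.8941×-0.90108×0.28855 + 0.43366×0.95747×0.77967 = -0.232472 + 0.323732 = 0.091260.
Q̄ = (S₀/π) × [bracket] = (1361/π) × 0.091260 = 39.536 W/m².
— Configuration B (φ=+17.6°):
Solar declination: sin δ = sin ε · sin λ_s = sin 23.44° × sin 307.3° = -0.31643, so δ = -18.447°.
cos H₀ = −tan(+17.6°) tan(-18.447°) = 0.1058, H₀ = 1.4648 rad.
Bracket: H₀ sin φ sin δ + cos φ cos δ sin H₀ = 1.4648×0.30237×-0.31643 + 0.95319×0.94862×0.99439 = -0.140151 + 0.899142 = 0.758991.
Q̄ = (S₀/π) × [bracket] = (1361/π) × 0.758991 = 328.81 W/m².
Ratio Q̄_A / Q̄_B = 39.536 / 328.81 = 0.1202.

Q̄_A / Q̄_B ≈ 0.120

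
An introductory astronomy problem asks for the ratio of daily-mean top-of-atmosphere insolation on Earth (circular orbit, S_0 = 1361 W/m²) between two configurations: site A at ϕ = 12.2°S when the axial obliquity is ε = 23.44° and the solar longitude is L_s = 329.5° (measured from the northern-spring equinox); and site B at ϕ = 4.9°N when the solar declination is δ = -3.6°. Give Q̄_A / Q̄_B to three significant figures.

Q̄_A / Q̄_B ≈ 1.04

— Configuration A (ϕ=-12.2°):
Solar declination: sin δ = sin ε · sin L_s = sin 23.44° × sin 329.5° = -0.20189, so δ = -11.648°.
cos h₀ = −tan(-12.2°) tan(-11.648°) = -0.0446, h₀ = 1.6154 rad.
Bracket: h₀ sin ϕ sin δ + cos ϕ cos δ sin h₀ = 1.6154×-0.21132×-0.20189 + 0.97742×0.97941×0.99901 = 0.068918 + 0.956347 = 1.025265.
Q̄ = (S_0/π) × [bracket] = (1361/π) × 1.025265 = 444.17 W/m².
— Configuration B (ϕ=+4.9°):
cos h₀ = −tan(+4.9°) tan(-3.600°) = 0.0054, h₀ = 1.5654 rad.
Bracket: h₀ sin ϕ sin δ + cos ϕ cos δ sin h₀ = 1.5654×0.08542×-0.06279 + 0.99635×0.99803×0.99999 = -0.008396 + 0.994377 = 0.985981.
Q̄ = (S_0/π) × [bracket] = (1361/π) × 0.985981 = 427.15 W/m².
Ratio Q̄_A / Q̄_B = 444.17 / 427.15 = 1.040.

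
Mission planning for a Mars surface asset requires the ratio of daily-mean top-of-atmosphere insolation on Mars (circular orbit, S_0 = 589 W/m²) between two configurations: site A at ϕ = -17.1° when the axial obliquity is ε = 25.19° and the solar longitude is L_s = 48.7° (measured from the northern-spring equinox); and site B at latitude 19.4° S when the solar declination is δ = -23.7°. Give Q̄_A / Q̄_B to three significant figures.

Q̄_A / Q̄_B ≈ 0.704

— Configuration A (ϕ=-17.1°):
Solar declination: sin δ = sin ε · sin L_s = sin 25.19° × sin 48.7° = 0.31975, so δ = +18.648°.
cos h₀ = −tan(-17.1°) tan(+18.648°) = 0.1038, h₀ = 1.4668 rad.
Bracket: h₀ sin ϕ sin δ + cos ϕ cos δ sin h₀ = 1.4668×-0.29404×0.31975 + 0.95579×0.94750×0.99460 = -0.137907 + 0.900721 = 0.762814.
Q̄ = (S_0/π) × [bracket] = (589/π) × 0.762814 = 143.02 W/m².
— Configuration B (ϕ=-19.4°):
cos h₀ = −tan(-19.4°) tan(-23.700°) = -0.1546, h₀ = 1.7260 rad.
Bracket: h₀ sin ϕ sin δ + cos ϕ cos δ sin h₀ = 1.7260×-0.33216×-0.40195 + 0.94322×0.91566×0.98798 = 0.230441 + 0.853288 = 1.083729.
Q̄ = (S_0/π) × [bracket] = (589/π) × 1.083729 = 203.18 W/m².
Ratio Q̄_A / Q̄_B = 143.02 / 203.18 = 0.7039.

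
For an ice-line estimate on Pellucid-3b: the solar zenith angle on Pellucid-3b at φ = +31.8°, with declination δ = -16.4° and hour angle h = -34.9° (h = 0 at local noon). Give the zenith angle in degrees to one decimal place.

θ_z = 58.7°

cos θ_z = sin φ sin δ + cos φ cos δ cos h = -0.148781 + 0.668681 = 0.519900.
θ_z = arccos(0.519900) = 58.7°.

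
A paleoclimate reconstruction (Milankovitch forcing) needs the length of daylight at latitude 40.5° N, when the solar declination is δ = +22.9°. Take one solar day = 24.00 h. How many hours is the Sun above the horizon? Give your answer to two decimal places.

cos H₀ = −tan φ · tan δ = −tan(+40.5°) × tan(+22.900°) = -0.3608, so H₀ = 1.9399 rad = 111.15°.
Daylight = 2H₀/(2π) × 24.00 h = (1.9399/π) × 24.00 = 14.82 h.

14.82 h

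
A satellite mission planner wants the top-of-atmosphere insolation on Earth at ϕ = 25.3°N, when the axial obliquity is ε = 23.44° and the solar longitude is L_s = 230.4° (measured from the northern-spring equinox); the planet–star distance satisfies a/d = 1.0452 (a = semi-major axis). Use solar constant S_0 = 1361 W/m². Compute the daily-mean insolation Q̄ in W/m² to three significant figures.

Q̄ ≈ 315 W/m²

Solar declination: sin δ = sin ε · sin L_s = sin 23.44° × sin 230.4° = -0.30650, so δ = -17.849°.
cos h₀ = −tan(+25.3°) tan(-17.849°) = 0.1522, h₀ = 1.4180 rad.
Bracket: h₀ sin ϕ sin δ + cos ϕ cos δ sin h₀ = 1.4180×0.42736×-0.30650 + 0.90408×0.95187×0.98835 = -0.185738 + 0.850541 = 0.664803.
Inverse-square distance factor (a/d)² = 1.0452² = 1.092443.
Q̄ = (S_0/π) × 1.092443 × [bracket] = (1361/π) × 1.092443 × 0.664803 = 314.6 W/m².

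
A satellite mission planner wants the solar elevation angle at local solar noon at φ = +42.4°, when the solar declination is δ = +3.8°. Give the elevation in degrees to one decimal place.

At local noon the hour angle is zero, so the zenith angle equals |φ − δ| = |+42.4° − (+3.800°)| = 38.600°.
Elevation = 90° − 38.600° = 51.4°.

51.4°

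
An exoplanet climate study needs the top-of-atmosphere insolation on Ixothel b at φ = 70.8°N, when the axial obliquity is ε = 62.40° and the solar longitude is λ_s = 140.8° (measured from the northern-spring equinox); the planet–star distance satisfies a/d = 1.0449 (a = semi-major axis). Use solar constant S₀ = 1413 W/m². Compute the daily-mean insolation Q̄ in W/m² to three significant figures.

Solar declination: sin δ = sin ε · sin λ_s = sin 62.40° × sin 140.8° = 0.56011, so δ = +34.063°.
cos H₀ = −tan(+70.8°) tan(+34.063°) = -1.9415 ≤ −1 ⇒ polar day, H₀ = π.
Bracket: H₀ sin φ sin δ + cos φ cos δ sin H₀ = 3.1416×0.94438×0.56011 + 0.32887×0.82842×0.00000 = 1.661770 + 0.000000 = 1.661770.
Inverse-square distance factor (a/d)² = 1.0449² = 1.091816.
Q̄ = (S₀/π) × 1.091816 × [bracket] = (1413/π) × 1.091816 × 1.661770 = 816.0 W/m².

Q̄ ≈ 816 W/m²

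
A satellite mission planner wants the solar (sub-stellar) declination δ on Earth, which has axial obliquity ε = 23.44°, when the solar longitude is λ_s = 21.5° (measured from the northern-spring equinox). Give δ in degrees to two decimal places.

δ = +8.38°

sin δ = sin ε · sin λ_s = sin 23.44° × sin 21.5° = 0.145790.
δ = arcsin(0.145790) = +8.38°.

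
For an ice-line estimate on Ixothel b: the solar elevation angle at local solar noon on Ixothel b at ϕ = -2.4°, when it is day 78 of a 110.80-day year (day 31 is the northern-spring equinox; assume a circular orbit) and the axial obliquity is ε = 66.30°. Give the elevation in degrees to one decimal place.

Solar longitude: L_s = 360° × (78 − 31)/110.80 = 152.708°.
sin δ = sin 66.30° × sin 152.708° = 0.41986, so δ = +24.826°.
At local noon the hour angle is zero, so the zenith angle equals |ϕ − δ| = |-2.4° − (+24.826°)| = 27.226°.
Elevation = 90° − 27.226° = 62.8°.

62.8°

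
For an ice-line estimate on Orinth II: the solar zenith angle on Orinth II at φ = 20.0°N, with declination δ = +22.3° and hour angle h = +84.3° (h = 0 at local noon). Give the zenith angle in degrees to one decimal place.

cos θ_z = sin φ sin δ + cos φ cos δ cos h = 0.129782 + 0.086350 = 0.216132.
θ_z = arccos(0.216132) = 77.5°.

θ_z = 77.5°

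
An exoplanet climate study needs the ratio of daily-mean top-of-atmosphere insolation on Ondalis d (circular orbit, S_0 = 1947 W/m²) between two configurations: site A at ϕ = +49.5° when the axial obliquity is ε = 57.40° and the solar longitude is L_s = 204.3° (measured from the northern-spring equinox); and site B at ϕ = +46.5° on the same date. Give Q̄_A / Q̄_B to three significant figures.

Q̄_A / Q̄_B ≈ 0.843

— Configuration A (ϕ=+49.5°):
Solar declination: sin δ = sin ε · sin L_s = sin 57.40° × sin 204.3° = -0.34668, so δ = -20.284°.
cos h₀ = −tan(+49.5°) tan(-20.284°) = 0.4327, h₀ = 1.1233 rad.
Bracket: h₀ sin ϕ sin δ + cos ϕ cos δ sin h₀ = 1.1233×0.76041×-0.34668 + 0.64945×0.93798×0.90151 = -0.296123 + 0.549174 = 0.253051.
Q̄ = (S_0/π) × [bracket] = (1947/π) × 0.253051 = 156.83 W/m².
— Configuration B (ϕ=+46.5°):
cos h₀ = −tan(+46.5°) tan(-20.284°) = 0.3895, h₀ = 1.1707 rad.
Bracket: h₀ sin ϕ sin δ + cos ϕ cos δ sin h₀ = 1.1707×0.72537×-0.34668 + 0.68835×0.93798×0.92103 = -0.294397 + 0.594671 = 0.300274.
Q̄ = (S_0/π) × [bracket] = (1947/π) × 0.300274 = 186.09 W/m².
Ratio Q̄_A / Q̄_B = 156.83 / 186.09 = 0.8428.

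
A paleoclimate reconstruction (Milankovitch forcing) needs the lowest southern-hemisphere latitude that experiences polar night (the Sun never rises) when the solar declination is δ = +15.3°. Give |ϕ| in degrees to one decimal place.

Polar night requires cos h₀ = −tan ϕ tan δ ≥ 1, i.e. tan ϕ tan δ ≤ −1.
The boundary is |tan ϕ| · |tan δ| = 1, so |ϕ| = 90° − |δ| = 90° − 15.3° = 74.7° in the southern hemisphere.

|ϕ| = 74.7°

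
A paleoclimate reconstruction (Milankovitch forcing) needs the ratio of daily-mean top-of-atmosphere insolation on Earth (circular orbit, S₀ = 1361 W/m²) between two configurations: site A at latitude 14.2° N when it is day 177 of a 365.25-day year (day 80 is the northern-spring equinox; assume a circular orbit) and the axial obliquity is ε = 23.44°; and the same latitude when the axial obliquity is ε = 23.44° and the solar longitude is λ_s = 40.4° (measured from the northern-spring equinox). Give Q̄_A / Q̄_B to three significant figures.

Q̄_A / Q̄_B ≈ 1.01

— Configuration A (φ=+14.2°):
Solar longitude: λ_s = 360° × (177 − 80)/365.25 = 95.606°.
sin δ = sin 23.44° × sin 95.606° = 0.39589, so δ = +23.321°.
cos H₀ = −tan(+14.2°) tan(+23.321°) = -0.1091, H₀ = 1.6801 rad.
Bracket: H₀ sin φ sin δ + cos φ cos δ sin H₀ = 1.6801×0.24531×0.39589 + 0.96945×0.91830×0.99403 = 0.163164 + 0.884931 = 1.048095.
Q̄ = (S₀/π) × [bracket] = (1361/π) × 1.048095 = 454.06 W/m².
— Configuration B (φ=+14.2°):
Solar declination: sin δ = sin ε · sin λ_s = sin 23.44° × sin 40.4° = 0.25781, so δ = +14.940°.
cos H₀ = −tan(+14.2°) tan(+14.940°) = -0.0675, H₀ = 1.6384 rad.
Bracket: H₀ sin φ sin δ + cos φ cos δ sin H₀ = 1.6384×0.24531×0.25781 + 0.96945×0.96619×0.99772 = 0.103618 + 0.934537 = 1.038155.
Q̄ = (S₀/π) × [bracket] = (1361/π) × 1.038155 = 449.75 W/m².
Ratio Q̄_A / Q̄_B = 454.06 / 449.75 = 1.010.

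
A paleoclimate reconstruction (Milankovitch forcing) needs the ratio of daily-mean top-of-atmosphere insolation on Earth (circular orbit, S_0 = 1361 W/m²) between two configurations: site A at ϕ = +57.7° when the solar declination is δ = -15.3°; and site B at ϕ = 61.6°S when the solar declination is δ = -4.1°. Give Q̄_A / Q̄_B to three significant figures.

— Configuration A (ϕ=+57.7°):
cos h₀ = −tan(+57.7°) tan(-15.300°) = 0.4327, h₀ = 1.1233 rad.
Bracket: h₀ sin ϕ sin δ + cos ϕ cos δ sin h₀ = 1.1233×0.84526×-0.26387 + 0.53435×0.96456×0.90152 = -0.250539 + 0.464655 = 0.214116.
Q̄ = (S_0/π) × [bracket] = (1361/π) × 0.214116 = 92.759 W/m².
— Configuration B (ϕ=-61.6°):
cos h₀ = −tan(-61.6°) tan(-4.100°) = -0.1326, h₀ = 1.7038 rad.
Bracket: h₀ sin ϕ sin δ + cos ϕ cos δ sin h₀ = 1.7038×-0.87965×-0.07150 + 0.47562×0.99744×0.99117 = 0.107160 + 0.470213 = 0.577373.
Q̄ = (S_0/π) × [bracket] = (1361/π) × 0.577373 = 250.13 W/m².
Ratio Q̄_A / Q̄_B = 92.759 / 250.13 = 0.3708.

Q̄_A / Q̄_B ≈ 0.371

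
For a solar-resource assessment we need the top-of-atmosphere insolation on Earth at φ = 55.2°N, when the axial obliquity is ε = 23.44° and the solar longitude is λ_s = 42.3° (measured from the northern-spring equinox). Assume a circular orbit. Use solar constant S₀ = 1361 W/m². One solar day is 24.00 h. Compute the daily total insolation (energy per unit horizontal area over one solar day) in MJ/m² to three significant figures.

35.2 MJ/m²

Solar declination: sin δ = sin ε · sin λ_s = sin 23.44° × sin 42.3° = 0.26772, so δ = +15.528°.
cos H₀ = −tan(+55.2°) tan(+15.528°) = -0.3998, H₀ = 1.9821 rad.
Bracket: H₀ sin φ sin δ + cos φ cos δ sin H₀ = 1.9821×0.82115×0.26772 + 0.57071×0.96350×0.91661 = 0.435741 + 0.504025 = 0.939766.
Q̄ = (S₀/π) × [bracket] = (1361/π) × 0.939766 = 407.13 W/m².
Daily total = Q̄ × 24.00 h × 3600 s/h = 407.13 × 24.00 × 3600 / 10⁶ = 35.18 MJ/m².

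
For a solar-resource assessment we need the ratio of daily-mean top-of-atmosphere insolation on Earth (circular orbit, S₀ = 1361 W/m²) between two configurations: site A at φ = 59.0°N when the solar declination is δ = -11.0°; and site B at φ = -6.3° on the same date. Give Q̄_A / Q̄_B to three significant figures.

Q̄_A / Q̄_B ≈ 0.273

— Configuration A (φ=+59.0°):
cos H₀ = −tan(+59.0°) tan(-11.000°) = 0.3235, H₀ = 1.2414 rad.
Bracket: H₀ sin φ sin δ + cos φ cos δ sin H₀ = 1.2414×0.85717×-0.19081 + 0.51504×0.98163×0.94623 = -0.203039 + 0.478394 = 0.275355.
Q̄ = (S₀/π) × [bracket] = (1361/π) × 0.275355 = 119.29 W/m².
— Configuration B (φ=-6.3°):
cos H₀ = −tan(-6.3°) tan(-11.000°) = -0.0215, H₀ = 1.5923 rad.
Bracket: H₀ sin φ sin δ + cos φ cos δ sin H₀ = 1.5923×-0.10973×-0.19081 + 0.99396×0.98163×0.99977 = 0.033339 + 0.975477 = 1.008816.
Q̄ = (S₀/π) × [bracket] = (1361/π) × 1.008816 = 437.04 W/m².
Ratio Q̄_A / Q̄_B = 119.29 / 437.04 = 0.2729.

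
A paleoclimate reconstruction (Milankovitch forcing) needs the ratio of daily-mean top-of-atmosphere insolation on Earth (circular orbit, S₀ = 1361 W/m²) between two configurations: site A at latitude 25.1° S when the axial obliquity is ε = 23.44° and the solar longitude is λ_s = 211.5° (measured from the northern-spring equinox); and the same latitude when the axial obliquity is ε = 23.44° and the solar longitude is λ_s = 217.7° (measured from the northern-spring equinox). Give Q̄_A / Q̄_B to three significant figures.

— Configuration A (φ=-25.1°):
Solar declination: sin δ = sin ε · sin λ_s = sin 23.44° × sin 211.5° = -0.20784, so δ = -11.996°.
cos H₀ = −tan(-25.1°) tan(-11.996°) = -0.0995, H₀ = 1.6705 rad.
Bracket: H₀ sin φ sin δ + cos φ cos δ sin H₀ = 1.6705×-0.42420×-0.20784 + 0.90557×0.97816×0.99503 = 0.147281 + 0.881390 = 1.028671.
Q̄ = (S₀/π) × [bracket] = (1361/π) × 1.028671 = 445.64 W/m².
— Configuration B (φ=-25.1°):
Solar declination: sin δ = sin ε · sin λ_s = sin 23.44° × sin 217.7° = -0.24326, so δ = -14.079°.
cos H₀ = −tan(-25.1°) tan(-14.079°) = -0.1175, H₀ = 1.6885 rad.
Bracket: H₀ sin φ sin δ + cos φ cos δ sin H₀ = 1.6885×-0.42420×-0.24326 + 0.90557×0.96996×0.99308 = 0.174238 + 0.872288 = 1.046526.
Q̄ = (S₀/π) × [bracket] = (1361/π) × 1.046526 = 453.38 W/m².
Ratio Q̄_A / Q̄_B = 445.64 / 453.38 = 0.9829.

Q̄_A / Q̄_B ≈ 0.983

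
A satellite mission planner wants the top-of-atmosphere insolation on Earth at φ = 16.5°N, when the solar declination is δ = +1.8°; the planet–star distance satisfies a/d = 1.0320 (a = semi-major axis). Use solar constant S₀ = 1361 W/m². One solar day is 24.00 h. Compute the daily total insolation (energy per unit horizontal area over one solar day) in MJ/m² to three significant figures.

38.8 MJ/m²

cos H₀ = −tan(+16.5°) tan(+1.800°) = -0.0093, H₀ = 1.5801 rad.
Bracket: H₀ sin φ sin δ + cos φ cos δ sin H₀ = 1.5801×0.28402×0.03141 + 0.95882×0.99951×0.99996 = 0.014096 + 0.958312 = 0.972408.
Inverse-square distance factor (a/d)² = 1.0320² = 1.065024.
Q̄ = (S₀/π) × 1.065024 × [bracket] = (1361/π) × 1.065024 × 0.972408 = 448.66 W/m².
Daily total = Q̄ × 24.00 h × 3600 s/h = 448.66 × 24.00 × 3600 / 10⁶ = 38.76 MJ/m².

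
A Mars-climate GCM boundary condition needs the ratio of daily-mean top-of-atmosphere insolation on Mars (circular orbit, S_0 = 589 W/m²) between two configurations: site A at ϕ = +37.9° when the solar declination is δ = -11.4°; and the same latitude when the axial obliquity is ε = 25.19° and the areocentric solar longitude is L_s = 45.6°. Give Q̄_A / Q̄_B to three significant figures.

— Configuration A (ϕ=+37.9°):
cos h₀ = −tan(+37.9°) tan(-11.400°) = 0.1570, h₀ = 1.4132 rad.
Bracket: h₀ sin ϕ sin δ + cos ϕ cos δ sin h₀ = 1.4132×0.61429×-0.19766 + 0.78908×0.98027×0.98760 = -0.171592 + 0.763920 = 0.592328.
Q̄ = (S_0/π) × [bracket] = (589/π) × 0.592328 = 111.05 W/m².
— Configuration B (ϕ=+37.9°):
sin δ = sin 25.19° × sin 45.6° = 0.30409, so δ = +17.704°.
cos h₀ = −tan(+37.9°) tan(+17.704°) = -0.2485, h₀ = 1.8219 rad.
Bracket: h₀ sin ϕ sin δ + cos ϕ cos δ sin h₀ = 1.8219×0.61429×0.30409 + 0.78908×0.95264×0.96863 = 0.340330 + 0.728128 = 1.068458.
Q̄ = (S_0/π) × [bracket] = (589/π) × 1.068458 = 200.32 W/m².
Ratio Q̄_A / Q̄_B = 111.05 / 200.32 = 0.5544.

Q̄_A / Q̄_B ≈ 0.554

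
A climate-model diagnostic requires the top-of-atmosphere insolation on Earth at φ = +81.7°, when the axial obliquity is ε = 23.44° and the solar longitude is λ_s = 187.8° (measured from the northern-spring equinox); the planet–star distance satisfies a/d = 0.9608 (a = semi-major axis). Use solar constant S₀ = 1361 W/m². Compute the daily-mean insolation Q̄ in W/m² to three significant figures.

Q̄ ≈ 28.1 W/m²

Solar declination: sin δ = sin ε · sin λ_s = sin 23.44° × sin 187.8° = -0.05399, so δ = -3.095°.
cos H₀ = −tan(+81.7°) tan(-3.095°) = 0.3706, H₀ = 1.1911 rad.
Bracket: H₀ sin φ sin δ + cos φ cos δ sin H₀ = 1.1911×0.98953×-0.05399 + 0.14436×0.99854×0.92879 = -0.063634 + 0.133884 = 0.070250.
Inverse-square distance factor (a/d)² = 0.9608² = 0.923137.
Q̄ = (S₀/π) × 0.923137 × [bracket] = (1361/π) × 0.923137 × 0.070250 = 28.09 W/m².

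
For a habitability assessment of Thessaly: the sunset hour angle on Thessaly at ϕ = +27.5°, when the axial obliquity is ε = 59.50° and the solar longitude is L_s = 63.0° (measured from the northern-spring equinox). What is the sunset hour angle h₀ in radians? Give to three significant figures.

h₀ = 2.24 rad

Solar declination: sin δ = sin ε · sin L_s = sin 59.50° × sin 63.0° = 0.76772, so δ = +50.149°.
cos h₀ = −tan ϕ · tan δ = −tan(+27.5°) × tan(+50.149°) = -0.6237, so h₀ = 2.2442 rad = 128.59°.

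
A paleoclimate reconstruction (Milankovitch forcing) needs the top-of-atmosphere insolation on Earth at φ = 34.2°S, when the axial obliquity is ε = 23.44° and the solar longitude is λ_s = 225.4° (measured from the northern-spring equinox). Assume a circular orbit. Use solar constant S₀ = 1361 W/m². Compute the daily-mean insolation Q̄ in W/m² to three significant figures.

Q̄ ≈ 459 W/m²

Solar declination: sin δ = sin ε · sin λ_s = sin 23.44° × sin 225.4° = -0.28324, so δ = -16.453°.
cos H₀ = −tan(-34.2°) tan(-16.453°) = -0.2007, H₀ = 1.7729 rad.
Bracket: H₀ sin φ sin δ + cos φ cos δ sin H₀ = 1.7729×-0.56208×-0.28324 + 0.82708×0.95905×0.97965 = 0.282252 + 0.777069 = 1.059321.
Q̄ = (S₀/π) × [bracket] = (1361/π) × 1.059321 = 458.9 W/m².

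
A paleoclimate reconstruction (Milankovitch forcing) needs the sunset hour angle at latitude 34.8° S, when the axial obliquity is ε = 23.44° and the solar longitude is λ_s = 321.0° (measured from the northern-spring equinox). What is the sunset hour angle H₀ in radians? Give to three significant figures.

H₀ = 1.75 rad

Solar declination: sin δ = sin ε · sin λ_s = sin 23.44° × sin 321.0° = -0.25034, so δ = -14.497°.
cos H₀ = −tan φ · tan δ = −tan(-34.8°) × tan(-14.497°) = -0.1797, so H₀ = 1.7515 rad = 100.35°.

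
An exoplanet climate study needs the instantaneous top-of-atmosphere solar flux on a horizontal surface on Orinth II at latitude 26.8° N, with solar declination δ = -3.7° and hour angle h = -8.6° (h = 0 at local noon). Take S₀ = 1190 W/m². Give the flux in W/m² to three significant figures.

cos θ_z = sin φ sin δ + cos φ cos δ cos h = -0.029096 + 0.880710 = 0.851614.
Flux = S₀ · cos θ_z = 1190 × 0.851614 = 1013 W/m².

1.01e+03 W/m²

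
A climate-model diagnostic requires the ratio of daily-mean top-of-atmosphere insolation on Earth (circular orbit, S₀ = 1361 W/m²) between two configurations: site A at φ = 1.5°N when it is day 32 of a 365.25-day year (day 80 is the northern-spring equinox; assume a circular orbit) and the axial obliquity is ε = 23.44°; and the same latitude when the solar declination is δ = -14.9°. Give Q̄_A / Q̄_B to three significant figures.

Q̄_A / Q̄_B ≈ 0.988

— Configuration A (φ=+1.5°):
Solar longitude: λ_s = 360° × (32 − 80)/365.25 = -47.310°, i.e. -47.310° + 360° = 312.690°.
sin δ = sin 23.44° × sin 312.690° = -0.29239, so δ = -17.001°.
cos H₀ = −tan(+1.5°) tan(-17.001°) = 0.0080, H₀ = 1.5628 rad.
Bracket: H₀ sin φ sin δ + cos φ cos δ sin H₀ = 1.5628×0.02618×-0.29239 + 0.99966×0.95630×0.99997 = -0.011963 + 0.955946 = 0.943983.
Q̄ = (S₀/π) × [bracket] = (1361/π) × 0.943983 = 408.95 W/m².
— Configuration B (φ=+1.5°):
cos H₀ = −tan(+1.5°) tan(-14.900°) = 0.0070, H₀ = 1.5638 rad.
Bracket: H₀ sin φ sin δ + cos φ cos δ sin H₀ = 1.5638×0.02618×-0.25713 + 0.99966×0.96638×0.99998 = -0.010527 + 0.966032 = 0.955505.
Q̄ = (S₀/π) × [bracket] = (1361/π) × 0.955505 = 413.94 W/m².
Ratio Q̄_A / Q̄_B = 408.95 / 413.94 = 0.9879.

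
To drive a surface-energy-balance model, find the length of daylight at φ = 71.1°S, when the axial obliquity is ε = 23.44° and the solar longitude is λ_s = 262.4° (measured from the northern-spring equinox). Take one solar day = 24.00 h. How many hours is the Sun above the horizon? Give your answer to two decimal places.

Solar declination: sin δ = sin ε · sin λ_s = sin 23.44° × sin 262.4° = -0.39429, so δ = -23.222°.
Sunrise equation: cos H₀ = −tan φ · tan δ = -1.2532 ≤ −1, so the Sun never sets (polar day) and H₀ = π.
Daylight = 2H₀/(2π) × 24.00 h = (3.1416/π) × 24.00 = 24.00 h.

24.00 h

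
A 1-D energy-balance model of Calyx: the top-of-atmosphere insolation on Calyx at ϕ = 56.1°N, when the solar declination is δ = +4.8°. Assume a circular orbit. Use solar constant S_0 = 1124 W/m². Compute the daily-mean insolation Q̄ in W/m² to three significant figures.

Q̄ ≈ 239 W/m²

cos h₀ = −tan(+56.1°) tan(+4.800°) = -0.1250, h₀ = 1.6961 rad.
Bracket: h₀ sin ϕ sin δ + cos ϕ cos δ sin h₀ = 1.6961×0.83001×0.08368 + 0.55775×0.99649×0.99216 = 0.117803 + 0.551435 = 0.669238.
Q̄ = (S_0/π) × [bracket] = (1124/π) × 0.669238 = 239.4 W/m².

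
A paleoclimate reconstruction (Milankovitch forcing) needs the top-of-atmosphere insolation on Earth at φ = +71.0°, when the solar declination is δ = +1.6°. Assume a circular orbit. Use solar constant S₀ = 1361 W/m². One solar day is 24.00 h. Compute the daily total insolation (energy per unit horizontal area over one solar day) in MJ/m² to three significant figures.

13.8 MJ/m²

cos H₀ = −tan(+71.0°) tan(+1.600°) = -0.0811, H₀ = 1.6520 rad.
Bracket: H₀ sin φ sin δ + cos φ cos δ sin H₀ = 1.6520×0.94552×0.02792 + 0.32557×0.99961×0.99670 = 0.043611 + 0.324369 = 0.367980.
Q̄ = (S₀/π) × [bracket] = (1361/π) × 0.367980 = 159.42 W/m².
Daily total = Q̄ × 24.00 h × 3600 s/h = 159.42 × 24.00 × 3600 / 10⁶ = 13.77 MJ/m².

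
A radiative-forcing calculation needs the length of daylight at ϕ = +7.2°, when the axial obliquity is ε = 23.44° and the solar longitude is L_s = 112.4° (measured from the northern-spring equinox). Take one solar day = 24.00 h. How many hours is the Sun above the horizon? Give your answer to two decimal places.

Solar declination: sin δ = sin ε · sin L_s = sin 23.44° × sin 112.4° = 0.36777, so δ = +21.578°.
cos h₀ = −tan ϕ · tan δ = −tan(+7.2°) × tan(+21.578°) = -0.0500, so h₀ = 1.6208 rad = 92.86°.
Daylight = 2h₀/(2π) × 24.00 h = (1.6208/π) × 24.00 = 12.38 h.

12.38 h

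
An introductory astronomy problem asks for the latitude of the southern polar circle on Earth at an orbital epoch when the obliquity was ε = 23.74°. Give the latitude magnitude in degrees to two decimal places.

66.26°

The polar circle is the lowest latitude that experiences at least one full rotation of continuous darkness at the northern-summer solstice; it lies at |φ| = 90° − ε = 90° − 23.74° = 66.26°.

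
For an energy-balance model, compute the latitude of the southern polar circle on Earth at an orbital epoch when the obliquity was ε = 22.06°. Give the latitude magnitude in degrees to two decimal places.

67.94°

The polar circle is the lowest latitude that experiences at least one full rotation of continuous darkness at the northern-summer solstice; it lies at |φ| = 90° − ε = 90° − 22.06° = 67.94°.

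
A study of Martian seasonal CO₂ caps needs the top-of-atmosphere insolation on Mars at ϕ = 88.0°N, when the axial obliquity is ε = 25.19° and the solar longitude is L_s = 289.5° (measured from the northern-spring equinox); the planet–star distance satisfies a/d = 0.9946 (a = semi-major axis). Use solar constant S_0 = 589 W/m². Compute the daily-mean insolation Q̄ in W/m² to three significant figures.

Solar declination: sin δ = sin ε · sin L_s = sin 25.19° × sin 289.5° = -0.40121, so δ = -23.654°.
cos h₀ = −tan(+88.0°) tan(-23.654°) = 12.5429 ≥ 1 ⇒ polar night, h₀ = 0 and Q̄ = 0.
Inverse-square distance factor (a/d)² = 0.9946² = 0.989229.

Q̄ ≈ 0.00 W/m²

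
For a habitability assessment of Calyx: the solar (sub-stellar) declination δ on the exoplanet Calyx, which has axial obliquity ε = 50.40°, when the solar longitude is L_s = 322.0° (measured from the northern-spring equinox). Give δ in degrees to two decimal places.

sin δ = sin ε · sin L_s = sin 50.40° × sin 322.0° = -0.474375.
δ = arcsin(-0.474375) = -28.32°.

δ = -28.32°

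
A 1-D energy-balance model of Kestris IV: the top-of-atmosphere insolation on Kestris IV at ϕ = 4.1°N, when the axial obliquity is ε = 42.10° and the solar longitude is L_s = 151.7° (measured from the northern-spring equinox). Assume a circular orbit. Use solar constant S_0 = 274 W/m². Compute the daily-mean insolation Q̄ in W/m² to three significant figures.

Q̄ ≈ 85.6 W/m²

Solar declination: sin δ = sin ε · sin L_s = sin 42.10° × sin 151.7° = 0.31784, so δ = +18.532°.
cos h₀ = −tan(+4.1°) tan(+18.532°) = -0.0240, h₀ = 1.5948 rad.
Bracket: h₀ sin ϕ sin δ + cos ϕ cos δ sin h₀ = 1.5948×0.07150×0.31784 + 0.99744×0.94814×0.99971 = 0.036243 + 0.945439 = 0.981682.
Q̄ = (S_0/π) × [bracket] = (274/π) × 0.981682 = 85.62 W/m².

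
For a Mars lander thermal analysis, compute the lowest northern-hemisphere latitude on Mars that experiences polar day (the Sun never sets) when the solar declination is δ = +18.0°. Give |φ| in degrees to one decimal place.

Polar day requires cos H₀ = −tan φ tan δ ≤ −1, i.e. tan φ tan δ ≥ 1.
The boundary is |tan φ| · |tan δ| = 1, so |φ| = 90° − |δ| = 90° − 18.0° = 72.0° in the northern hemisphere.

|φ| = 72.0°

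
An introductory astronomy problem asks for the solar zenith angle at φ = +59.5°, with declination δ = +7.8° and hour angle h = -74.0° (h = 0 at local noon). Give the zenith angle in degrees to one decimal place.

θ_z = 75.2°

cos θ_z = sin φ sin δ + cos φ cos δ cos h = 0.116936 + 0.138602 = 0.255538.
θ_z = arccos(0.255538) = 75.2°.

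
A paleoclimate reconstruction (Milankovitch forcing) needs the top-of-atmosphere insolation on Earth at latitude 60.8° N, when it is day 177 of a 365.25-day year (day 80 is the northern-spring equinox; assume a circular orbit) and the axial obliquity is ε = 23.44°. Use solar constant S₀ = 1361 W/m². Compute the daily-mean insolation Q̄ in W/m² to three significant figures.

Solar longitude: λ_s = 360° × (177 − 80)/365.25 = 95.606°.
sin δ = sin 23.44° × sin 95.606° = 0.39589, so δ = +23.321°.
cos H₀ = −tan(+60.8°) tan(+23.321°) = -0.7714, H₀ = 2.4518 rad.
Bracket: H₀ sin φ sin δ + cos φ cos δ sin H₀ = 2.4518×0.87292×0.39589 + 0.48786×0.91830×0.63638 = 0.847294 + 0.285099 = 1.132393.
Q̄ = (S₀/π) × [bracket] = (1361/π) × 1.132393 = 490.6 W/m².

Q̄ ≈ 491 W/m²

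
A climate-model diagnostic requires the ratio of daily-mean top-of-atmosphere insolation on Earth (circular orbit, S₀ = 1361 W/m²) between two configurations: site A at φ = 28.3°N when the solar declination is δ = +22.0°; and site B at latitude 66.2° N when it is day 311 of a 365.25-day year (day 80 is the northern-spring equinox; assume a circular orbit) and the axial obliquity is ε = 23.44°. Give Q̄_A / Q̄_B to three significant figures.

Q̄_A / Q̄_B ≈ 18.2

— Configuration A (φ=+28.3°):
cos H₀ = −tan(+28.3°) tan(+22.000°) = -0.2175, H₀ = 1.7901 rad.
Bracket: H₀ sin φ sin δ + cos φ cos δ sin H₀ = 1.7901×0.47409×0.37461 + 0.88048×0.92718×0.97605 = 0.317920 + 0.796812 = 1.114732.
Q̄ = (S₀/π) × [bracket] = (1361/π) × 1.114732 = 482.92 W/m².
— Configuration B (φ=+66.2°):
Solar longitude: λ_s = 360° × (311 − 80)/365.25 = 227.680°.
sin δ = sin 23.44° × sin 227.680° = -0.29412, so δ = -17.105°.
cos H₀ = −tan(+66.2°) tan(-17.105°) = 0.6977, H₀ = 0.7986 rad.
Bracket: H₀ sin φ sin δ + cos φ cos δ sin H₀ = 0.7986×0.91496×-0.29412 + 0.40355×0.95577×0.71637 = -0.214910 + 0.276305 = 0.061395.
Q̄ = (S₀/π) × [bracket] = (1361/π) × 0.061395 = 26.598 W/m².
Ratio Q̄_A / Q̄_B = 482.92 / 26.598 = 18.16.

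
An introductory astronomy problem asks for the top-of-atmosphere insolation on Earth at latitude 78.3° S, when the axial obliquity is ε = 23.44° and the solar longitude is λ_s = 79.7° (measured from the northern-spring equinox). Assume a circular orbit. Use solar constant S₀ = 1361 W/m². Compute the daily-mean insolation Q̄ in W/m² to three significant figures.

Solar declination: sin δ = sin ε · sin λ_s = sin 23.44° × sin 79.7° = 0.39138, so δ = +23.040°.
cos H₀ = −tan(-78.3°) tan(+23.040°) = 2.0537 ≥ 1 ⇒ polar night, H₀ = 0 and Q̄ = 0.

Q̄ ≈ 0.00 W/m²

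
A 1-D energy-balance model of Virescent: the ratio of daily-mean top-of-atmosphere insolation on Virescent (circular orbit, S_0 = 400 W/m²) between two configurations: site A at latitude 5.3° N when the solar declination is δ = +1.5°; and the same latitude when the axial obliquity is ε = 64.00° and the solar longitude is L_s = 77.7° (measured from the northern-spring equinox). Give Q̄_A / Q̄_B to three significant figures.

Q̄_A / Q̄_B ≈ 1.64

— Configuration A (ϕ=+5.3°):
cos h₀ = −tan(+5.3°) tan(+1.500°) = -0.0024, h₀ = 1.5732 rad.
Bracket: h₀ sin ϕ sin δ + cos ϕ cos δ sin h₀ = 1.5732×0.09237×0.02618 + 0.99572×0.99966×1.00000 = 0.003804 + 0.995381 = 0.999185.
Q̄ = (S_0/π) × [bracket] = (400/π) × 0.999185 = 127.22 W/m².
— Configuration B (ϕ=+5.3°):
Solar declination: sin δ = sin ε · sin L_s = sin 64.00° × sin 77.7° = 0.87816, so δ = +61.422°.
cos h₀ = −tan(+5.3°) tan(+61.422°) = -0.1703, h₀ = 1.7419 rad.
Bracket: h₀ sin ϕ sin δ + cos ϕ cos δ sin h₀ = 1.7419×0.09237×0.87816 + 0.99572×0.47836×0.98539 = 0.141295 + 0.469354 = 0.610649.
Q̄ = (S_0/π) × [bracket] = (400/π) × 0.610649 = 77.750 W/m².
Ratio Q̄_A / Q̄_B = 127.22 / 77.750 = 1.636.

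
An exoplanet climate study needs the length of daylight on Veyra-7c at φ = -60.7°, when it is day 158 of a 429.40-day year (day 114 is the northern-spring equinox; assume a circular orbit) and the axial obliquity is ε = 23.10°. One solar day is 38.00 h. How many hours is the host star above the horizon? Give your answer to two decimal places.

13.60 h

Solar longitude: λ_s = 360° × (158 − 114)/429.40 = 36.889°.
sin δ = sin 23.10° × sin 36.889° = 0.23551, so δ = +13.621°.
cos H₀ = −tan φ · tan δ = −tan(-60.7°) × tan(+13.621°) = 0.4318, so H₀ = 1.1243 rad = 64.42°.
Daylight = 2H₀/(2π) × 38.00 h = (1.1243/π) × 38.00 = 13.60 h.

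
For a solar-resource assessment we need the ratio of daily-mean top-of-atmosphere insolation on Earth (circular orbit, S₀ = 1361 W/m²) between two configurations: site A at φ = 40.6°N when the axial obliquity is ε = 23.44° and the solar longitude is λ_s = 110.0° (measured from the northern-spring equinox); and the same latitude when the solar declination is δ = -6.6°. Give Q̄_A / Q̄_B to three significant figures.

Q̄_A / Q̄_B ≈ 1.76

— Configuration A (φ=+40.6°):
Solar declination: sin δ = sin ε · sin λ_s = sin 23.44° × sin 110.0° = 0.37380, so δ = +21.950°.
cos H₀ = −tan(+40.6°) tan(+21.950°) = -0.3454, H₀ = 1.9235 rad.
Bracket: H₀ sin φ sin δ + cos φ cos δ sin H₀ = 1.9235×0.65077×0.37380 + 0.75927×0.92751×0.93845 = 0.467906 + 0.660885 = 1.128791.
Q̄ = (S₀/π) × [bracket] = (1361/π) × 1.128791 = 489.01 W/m².
— Configuration B (φ=+40.6°):
cos H₀ = −tan(+40.6°) tan(-6.600°) = 0.0992, H₀ = 1.4715 rad.
Bracket: H₀ sin φ sin δ + cos φ cos δ sin H₀ = 1.4715×0.65077×-0.11494 + 0.75927×0.99337×0.99507 = -0.110067 + 0.750518 = 0.640451.
Q̄ = (S₀/π) × [bracket] = (1361/π) × 0.640451 = 277.46 W/m².
Ratio Q̄_A / Q̄_B = 489.01 / 277.46 = 1.762.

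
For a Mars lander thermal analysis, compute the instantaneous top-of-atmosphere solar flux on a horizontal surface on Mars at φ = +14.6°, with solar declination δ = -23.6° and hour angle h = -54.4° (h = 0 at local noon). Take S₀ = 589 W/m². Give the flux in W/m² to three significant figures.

245 W/m²

cos θ_z = sin φ sin δ + cos φ cos δ cos h = -0.100916 + 0.516211 = 0.415295.
Flux = S₀ · cos θ_z = 589 × 0.415295 = 244.6 W/m².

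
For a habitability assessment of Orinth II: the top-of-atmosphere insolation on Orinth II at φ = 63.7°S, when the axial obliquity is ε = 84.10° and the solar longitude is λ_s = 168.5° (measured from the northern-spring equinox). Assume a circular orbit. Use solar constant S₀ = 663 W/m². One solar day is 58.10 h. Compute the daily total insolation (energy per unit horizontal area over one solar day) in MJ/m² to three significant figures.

8.47 MJ/m²

Solar declination: sin δ = sin ε · sin λ_s = sin 84.10° × sin 168.5° = 0.19831, so δ = +11.438°.
cos H₀ = −tan(-63.7°) tan(+11.438°) = 0.4094, H₀ = 1.1490 rad.
Bracket: H₀ sin φ sin δ + cos φ cos δ sin H₀ = 1.1490×-0.89649×0.19831 + 0.44307×0.98014×0.91236 = -0.204273 + 0.396211 = 0.191938.
Q̄ = (S₀/π) × [bracket] = (663/π) × 0.191938 = 40.506 W/m².
Daily total = Q̄ × 58.10 h × 3600 s/h = 40.506 × 58.10 × 3600 / 10⁶ = 8.472 MJ/m².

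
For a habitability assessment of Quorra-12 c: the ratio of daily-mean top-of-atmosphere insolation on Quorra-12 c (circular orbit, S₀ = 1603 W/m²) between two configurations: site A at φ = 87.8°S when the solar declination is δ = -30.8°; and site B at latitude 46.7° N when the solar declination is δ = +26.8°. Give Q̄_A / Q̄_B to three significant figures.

Q̄_A / Q̄_B ≈ 1.32

— Configuration A (φ=-87.8°):
cos H₀ = −tan(-87.8°) tan(-30.800°) = -15.5174 ≤ −1 ⇒ polar day, H₀ = π.
Bracket: H₀ sin φ sin δ + cos φ cos δ sin H₀ = 3.1416×-0.99926×-0.51204 + 0.03839×0.85896×0.00000 = 1.607434 + 0.000000 = 1.607434.
Q̄ = (S₀/π) × [bracket] = (1603/π) × 1.607434 = 820.19 W/m².
— Configuration B (φ=+46.7°):
cos H₀ = −tan(+46.7°) tan(+26.800°) = -0.5360, H₀ = 2.1365 rad.
Bracket: H₀ sin φ sin δ + cos φ cos δ sin H₀ = 2.1365×0.72777×0.45088 + 0.68582×0.89259×0.84419 = 0.701065 + 0.516776 = 1.217841.
Q̄ = (S₀/π) × [bracket] = (1603/π) × 1.217841 = 621.40 W/m².
Ratio Q̄_A / Q̄_B = 820.19 / 621.40 = 1.320.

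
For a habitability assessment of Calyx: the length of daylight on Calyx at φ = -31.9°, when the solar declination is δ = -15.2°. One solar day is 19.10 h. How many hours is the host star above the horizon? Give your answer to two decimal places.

cos H₀ = −tan φ · tan δ = −tan(-31.9°) × tan(-15.200°) = -0.1691, so H₀ = 1.7407 rad = 99.74°.
Daylight = 2H₀/(2π) × 19.10 h = (1.7407/π) × 19.10 = 10.58 h.

10.58 h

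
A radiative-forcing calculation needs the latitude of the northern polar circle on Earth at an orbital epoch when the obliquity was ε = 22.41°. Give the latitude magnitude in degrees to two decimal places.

The polar circle is the lowest latitude that experiences at least one full rotation of continuous daylight at the northern-summer solstice; it lies at |ϕ| = 90° − ε = 90° − 22.41° = 67.59°.

67.59°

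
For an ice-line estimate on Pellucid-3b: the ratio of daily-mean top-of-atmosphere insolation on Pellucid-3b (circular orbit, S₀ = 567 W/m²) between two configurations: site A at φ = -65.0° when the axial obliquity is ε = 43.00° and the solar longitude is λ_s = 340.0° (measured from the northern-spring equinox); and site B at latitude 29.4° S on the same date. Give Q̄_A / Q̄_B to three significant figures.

— Configuration A (φ=-65.0°):
Solar declination: sin δ = sin ε · sin λ_s = sin 43.00° × sin 340.0° = -0.23326, so δ = -13.489°.
cos H₀ = −tan(-65.0°) tan(-13.489°) = -0.5144, H₀ = 2.1111 rad.
Bracket: H₀ sin φ sin δ + cos φ cos δ sin H₀ = 2.1111×-0.90631×-0.23326 + 0.42262×0.97242×0.85754 = 0.446299 + 0.352418 = 0.798717.
Q̄ = (S₀/π) × [bracket] = (567/π) × 0.798717 = 144.15 W/m².
— Configuration B (φ=-29.4°):
cos H₀ = −tan(-29.4°) tan(-13.489°) = -0.1352, H₀ = 1.7064 rad.
Bracket: H₀ sin φ sin δ + cos φ cos δ sin H₀ = 1.7064×-0.49090×-0.23326 + 0.87121×0.97242×0.99082 = 0.195395 + 0.839405 = 1.034800.
Q̄ = (S₀/π) × [bracket] = (567/π) × 1.034800 = 186.76 W/m².
Ratio Q̄_A / Q̄_B = 144.15 / 186.76 = 0.7718.

Q̄_A / Q̄_B ≈ 0.772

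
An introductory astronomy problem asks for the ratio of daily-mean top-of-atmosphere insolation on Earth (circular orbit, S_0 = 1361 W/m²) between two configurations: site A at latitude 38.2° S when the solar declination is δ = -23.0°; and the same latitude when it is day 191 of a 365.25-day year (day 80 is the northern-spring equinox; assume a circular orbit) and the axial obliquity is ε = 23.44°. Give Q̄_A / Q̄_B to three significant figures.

Q̄_A / Q̄_B ≈ 2.85

— Configuration A (ϕ=-38.2°):
cos h₀ = −tan(-38.2°) tan(-23.000°) = -0.3340, h₀ = 1.9114 rad.
Bracket: h₀ sin ϕ sin δ + cos ϕ cos δ sin h₀ = 1.9114×-0.61841×-0.39073 + 0.78586×0.92050×0.94256 = 0.461854 + 0.681833 = 1.143687.
Q̄ = (S_0/π) × [bracket] = (1361/π) × 1.143687 = 495.47 W/m².
— Configuration B (ϕ=-38.2°):
Solar longitude: L_s = 360° × (191 − 80)/365.25 = 109.405°.
sin δ = sin 23.44° × sin 109.405° = 0.37519, so δ = +22.036°.
cos h₀ = −tan(-38.2°) tan(+22.036°) = 0.3185, h₀ = 1.2466 rad.
Bracket: h₀ sin ϕ sin δ + cos ϕ cos δ sin h₀ = 1.2466×-0.61841×0.37519 + 0.78586×0.92695×0.94792 = -0.289238 + 0.690515 = 0.401277.
Q̄ = (S_0/π) × [bracket] = (1361/π) × 0.401277 = 173.84 W/m².
Ratio Q̄_A / Q̄_B = 495.47 / 173.84 = 2.850.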